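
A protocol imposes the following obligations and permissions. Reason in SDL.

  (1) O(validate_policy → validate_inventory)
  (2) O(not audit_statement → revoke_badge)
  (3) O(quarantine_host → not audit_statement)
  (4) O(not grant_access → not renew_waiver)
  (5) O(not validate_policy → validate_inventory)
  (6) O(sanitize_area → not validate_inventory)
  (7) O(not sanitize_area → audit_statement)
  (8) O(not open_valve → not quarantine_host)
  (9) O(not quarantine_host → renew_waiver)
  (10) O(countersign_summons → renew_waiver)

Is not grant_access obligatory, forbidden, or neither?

Premises 5 and 1 are O(not validate_policy → validate_inventory) and O(validate_policy → validate_inventory); every ideal world satisfies not validate_policy or validate_policy, so in either case validate_inventory holds — hence O(validate_inventory).
Premise 6, O(sanitize_area → not validate_inventory), contraposes to O(validate_inventory → not sanitize_area); with O(validate_inventory) we get O(not sanitize_area).
Premise 7 is O(not sanitize_area → audit_statement); since O(not sanitize_area), deontic closure gives O(audit_statement).
The contrapositive of premise 3 (O(quarantine_host → not audit_statement)) is O(audit_statement → not quarantine_host), and O(audit_statement) is already established, so O(not quarantine_host).
Applying K to premise 9 (O(not quarantine_host → renew_waiver)) and O(not quarantine_host) yields O(renew_waiver).
Premise 4, O(not grant_access → not renew_waiver), contraposes to O(renew_waiver → grant_access); with O(renew_waiver) we get O(grant_access).
Premises 2, 8, 10 do not contribute to this derivation.
Thus O(grant_access), which is F(not grant_access): not grant_access is forbidden.

Forbidden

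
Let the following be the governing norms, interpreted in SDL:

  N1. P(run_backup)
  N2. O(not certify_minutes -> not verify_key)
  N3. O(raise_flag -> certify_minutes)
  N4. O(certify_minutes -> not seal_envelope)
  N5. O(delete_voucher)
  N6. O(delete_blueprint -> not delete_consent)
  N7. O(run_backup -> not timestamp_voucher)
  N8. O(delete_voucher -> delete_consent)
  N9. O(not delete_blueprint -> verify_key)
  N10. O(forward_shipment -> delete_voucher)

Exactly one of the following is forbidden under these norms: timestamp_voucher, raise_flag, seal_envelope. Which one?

From premise 5 we have O(delete_voucher).
With premise 8, O(delete_voucher -> delete_consent), the K-axiom yields O(delete_consent).
Premise 6 is O(delete_blueprint -> not delete_consent); contrapositively O(delete_consent -> not delete_blueprint). Since O(delete_consent) holds, K gives O(not delete_blueprint).
With premise 9, O(not delete_blueprint -> verify_key), the K-axiom yields O(verify_key).
Premise 2, O(not certify_minutes -> not verify_key), contraposes to O(verify_key -> certify_minutes); with O(verify_key) we get O(certify_minutes).
Applying K to premise 4 (O(certify_minutes -> not seal_envelope)) and O(certify_minutes) yields O(not seal_envelope).
So O(not seal_envelope) holds, i.e. seal_envelope is forbidden. None of the other listed options is forbidden under the premises.

seal_envelope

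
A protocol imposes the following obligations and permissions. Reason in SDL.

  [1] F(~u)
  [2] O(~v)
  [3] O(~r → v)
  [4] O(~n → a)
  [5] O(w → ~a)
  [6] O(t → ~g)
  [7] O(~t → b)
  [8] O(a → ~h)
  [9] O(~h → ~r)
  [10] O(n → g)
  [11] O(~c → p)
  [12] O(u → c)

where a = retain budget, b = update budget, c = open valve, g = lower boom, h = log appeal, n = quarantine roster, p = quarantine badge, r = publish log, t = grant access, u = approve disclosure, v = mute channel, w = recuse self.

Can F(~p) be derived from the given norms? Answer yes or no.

Premise 11 is O(~c → p), but O(~c) is not derivable from the premises, so it does not yield O(p).
No other premise forces O(p). An ideal world satisfying every premise can still have ~p true, so F(~p) is not derivable.

No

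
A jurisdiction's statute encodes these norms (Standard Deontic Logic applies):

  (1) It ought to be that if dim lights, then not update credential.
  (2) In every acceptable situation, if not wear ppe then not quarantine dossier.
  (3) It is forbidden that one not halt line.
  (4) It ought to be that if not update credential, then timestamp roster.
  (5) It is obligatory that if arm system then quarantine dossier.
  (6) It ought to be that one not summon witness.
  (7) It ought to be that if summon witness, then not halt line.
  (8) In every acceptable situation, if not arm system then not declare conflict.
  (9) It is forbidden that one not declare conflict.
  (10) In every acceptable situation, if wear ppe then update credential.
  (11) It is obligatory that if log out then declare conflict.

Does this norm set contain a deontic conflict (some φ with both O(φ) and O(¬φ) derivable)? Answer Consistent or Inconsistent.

Consistent

Premise 7 is O(summon_witness → ¬halt_line), but O(summon_witness) is not derivable from the premises, so it does not yield O(¬halt_line).
So O(¬halt_line) is not derivable, and the apparent clash with O(halt_line) does not arise.
A world satisfying every obligation exists (e.g. arm_system=true, declare_conflict=true, dim_lights=false, halt_line=true, log_out=false, quarantine_dossier=true, summon_witness=false, timestamp_roster=false, update_credential=true, wear_ppe=true); no atom is both obligatory and forbidden, so the set is consistent.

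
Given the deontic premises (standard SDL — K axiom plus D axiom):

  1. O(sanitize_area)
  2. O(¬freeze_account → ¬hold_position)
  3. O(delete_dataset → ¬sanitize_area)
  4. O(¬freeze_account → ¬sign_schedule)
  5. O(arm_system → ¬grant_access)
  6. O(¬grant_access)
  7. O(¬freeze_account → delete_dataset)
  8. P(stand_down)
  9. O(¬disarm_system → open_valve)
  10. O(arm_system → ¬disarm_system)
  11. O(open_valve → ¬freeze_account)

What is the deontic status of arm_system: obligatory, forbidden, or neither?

Forbidden

Premise 1 gives O(sanitize_area).
Premise 3 is O(delete_dataset → ¬sanitize_area); contrapositively O(sanitize_area → ¬delete_dataset). Since O(sanitize_area) holds, K gives O(¬delete_dataset).
Premise 7, O(¬freeze_account → delete_dataset), contraposes to O(¬delete_dataset → freeze_account); with O(¬delete_dataset) we get O(freeze_account).
The contrapositive of premise 11 (O(open_valve → ¬freeze_account)) is O(freeze_account → ¬open_valve), and O(freeze_account) is already established, so O(¬open_valve).
Premise 9 is O(¬disarm_system → open_valve); contrapositively O(¬open_valve → disarm_system). Since O(¬open_valve) holds, K gives O(disarm_system).
Premise 10 is O(arm_system → ¬disarm_system); contrapositively O(disarm_system → ¬arm_system). Since O(disarm_system) holds, K gives O(¬arm_system).
Premises 2, 4, 5, 6, 8 do not contribute to this derivation.
Thus O(¬arm_system), which is F(arm_system): arm_system is forbidden.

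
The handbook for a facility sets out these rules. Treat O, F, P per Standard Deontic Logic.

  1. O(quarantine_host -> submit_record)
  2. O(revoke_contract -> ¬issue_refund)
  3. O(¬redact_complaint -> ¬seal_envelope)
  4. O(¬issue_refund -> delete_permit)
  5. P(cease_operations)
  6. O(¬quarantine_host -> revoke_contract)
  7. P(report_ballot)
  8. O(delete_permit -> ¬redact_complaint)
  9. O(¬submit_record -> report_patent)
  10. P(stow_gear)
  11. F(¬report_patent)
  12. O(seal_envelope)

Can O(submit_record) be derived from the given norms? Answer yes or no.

Yes

From premise 12 we have O(seal_envelope).
Premise 3, O(¬redact_complaint -> ¬seal_envelope), contraposes to O(seal_envelope -> redact_complaint); with O(seal_envelope) we get O(redact_complaint).
Premise 8 is O(delete_permit -> ¬redact_complaint); contrapositively O(redact_complaint -> ¬delete_permit). Since O(redact_complaint) holds, K gives O(¬delete_permit).
Premise 4 is O(¬issue_refund -> delete_permit); contrapositively O(¬delete_permit -> issue_refund). Since O(¬delete_permit) holds, K gives O(issue_refund).
Premise 2, O(revoke_contract -> ¬issue_refund), contraposes to O(issue_refund -> ¬revoke_contract); with O(issue_refund) we get O(¬revoke_contract).
Premise 6 is O(¬quarantine_host -> revoke_contract); contrapositively O(¬revoke_contract -> quarantine_host). Since O(¬revoke_contract) holds, K gives O(quarantine_host).
Applying K to premise 1 (O(quarantine_host -> submit_record)) and O(quarantine_host) yields O(submit_record).
Premises 5, 7, 9, 10, 11 do not contribute to this derivation.
So O(submit_record) follows.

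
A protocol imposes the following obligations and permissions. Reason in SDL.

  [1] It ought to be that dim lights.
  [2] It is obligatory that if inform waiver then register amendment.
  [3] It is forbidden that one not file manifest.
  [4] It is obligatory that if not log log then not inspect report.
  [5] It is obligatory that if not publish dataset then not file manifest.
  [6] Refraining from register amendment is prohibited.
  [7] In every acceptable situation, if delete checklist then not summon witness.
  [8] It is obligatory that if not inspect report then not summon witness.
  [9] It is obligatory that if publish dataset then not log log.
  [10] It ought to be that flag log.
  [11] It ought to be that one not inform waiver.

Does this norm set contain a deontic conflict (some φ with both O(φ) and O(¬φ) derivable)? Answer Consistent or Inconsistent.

Premise 2 is O(inform_waiver → register_amendment); even if O(register_amendment) held, inferring O(inform_waiver) would be affirming the consequent — invalid.
So O(inform_waiver) is not derivable, and the apparent clash with O(¬inform_waiver) does not arise.
A world satisfying every obligation exists (e.g. delete_checklist=false, dim_lights=true, file_manifest=true, flag_log=true, inform_waiver=false, inspect_report=false, log_log=false, publish_dataset=true, register_amendment=true, summon_witness=false); no atom is both obligatory and forbidden, so the set is consistent.

Consistent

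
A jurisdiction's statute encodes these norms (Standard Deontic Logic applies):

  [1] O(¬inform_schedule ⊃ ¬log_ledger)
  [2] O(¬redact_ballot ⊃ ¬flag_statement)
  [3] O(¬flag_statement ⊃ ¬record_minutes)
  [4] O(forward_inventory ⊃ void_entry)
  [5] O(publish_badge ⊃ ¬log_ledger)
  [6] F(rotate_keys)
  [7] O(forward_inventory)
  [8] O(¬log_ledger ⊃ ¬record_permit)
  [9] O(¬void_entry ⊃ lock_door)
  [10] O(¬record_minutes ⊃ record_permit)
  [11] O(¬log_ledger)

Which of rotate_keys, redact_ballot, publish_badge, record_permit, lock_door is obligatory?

redact_ballot

From premise 11 we have O(¬log_ledger).
With premise 8, O(¬log_ledger ⊃ ¬record_permit), the K-axiom yields O(¬record_permit).
Premise 10 is O(¬record_minutes ⊃ record_permit); contrapositively O(¬record_permit ⊃ record_minutes). Since O(¬record_permit) holds, K gives O(record_minutes).
The contrapositive of premise 3 (O(¬flag_statement ⊃ ¬record_minutes)) is O(record_minutes ⊃ flag_statement), and O(record_minutes) is already established, so O(flag_statement).
Premise 2, O(¬redact_ballot ⊃ ¬flag_statement), contraposes to O(flag_statement ⊃ redact_ballot); with O(flag_statement) we get O(redact_ballot).
So O(redact_ballot) holds — redact_ballot is obligatory. None of the other listed options is made obligatory by any chain of premises.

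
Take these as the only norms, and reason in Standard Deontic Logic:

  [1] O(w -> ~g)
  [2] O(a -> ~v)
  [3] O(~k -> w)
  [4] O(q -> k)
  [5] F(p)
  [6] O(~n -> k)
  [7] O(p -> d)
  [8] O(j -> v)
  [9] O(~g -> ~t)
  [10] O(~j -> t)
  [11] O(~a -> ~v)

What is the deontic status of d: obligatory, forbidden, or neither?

Premise 7 is O(p -> d), but O(p) is not derivable from the premises, so it does not yield O(d).
No premise or chain of K-axiom applications forces O(d), and none forces O(~d). So d is neither obligatory nor forbidden under these norms.

Neither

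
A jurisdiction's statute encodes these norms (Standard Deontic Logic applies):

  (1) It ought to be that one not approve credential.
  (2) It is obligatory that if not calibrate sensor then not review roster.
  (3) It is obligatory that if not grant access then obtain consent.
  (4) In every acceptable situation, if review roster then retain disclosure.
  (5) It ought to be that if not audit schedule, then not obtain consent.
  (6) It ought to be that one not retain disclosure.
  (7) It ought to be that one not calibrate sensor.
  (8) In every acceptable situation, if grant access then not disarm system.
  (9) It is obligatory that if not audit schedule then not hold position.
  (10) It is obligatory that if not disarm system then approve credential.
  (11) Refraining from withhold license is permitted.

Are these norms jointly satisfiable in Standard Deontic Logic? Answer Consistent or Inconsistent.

Premise 4 is O(review_roster → retain_disclosure), but O(review_roster) is not derivable from the premises, so it does not yield O(retain_disclosure).
So O(retain_disclosure) is not derivable, and the apparent clash with O(¬retain_disclosure) does not arise.
A world satisfying every obligation exists (e.g. approve_credential=false, audit_schedule=true, calibrate_sensor=false, disarm_system=true, grant_access=false, hold_position=false, obtain_consent=true, retain_disclosure=false, review_roster=false, withhold_license=false); no atom is both obligatory and forbidden, so the set is consistent.

Consistent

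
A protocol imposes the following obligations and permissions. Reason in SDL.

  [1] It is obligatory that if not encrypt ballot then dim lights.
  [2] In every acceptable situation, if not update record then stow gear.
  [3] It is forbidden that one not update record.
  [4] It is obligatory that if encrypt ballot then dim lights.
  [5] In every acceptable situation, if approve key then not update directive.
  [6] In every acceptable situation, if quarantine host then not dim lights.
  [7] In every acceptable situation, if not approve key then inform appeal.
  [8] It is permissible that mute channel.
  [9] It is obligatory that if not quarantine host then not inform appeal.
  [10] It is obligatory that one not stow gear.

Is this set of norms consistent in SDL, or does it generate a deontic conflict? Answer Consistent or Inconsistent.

Consistent

Premise 2 is O(¬update_record → stow_gear), but O(¬update_record) is not derivable from the premises, so it does not yield O(stow_gear).
So O(stow_gear) is not derivable, and the apparent clash with O(¬stow_gear) does not arise.
A world satisfying every obligation exists (e.g. approve_key=true, dim_lights=true, encrypt_ballot=false, inform_appeal=false, mute_channel=false, quarantine_host=false, stow_gear=false, update_directive=false, update_record=true); no atom is both obligatory and forbidden, so the set is consistent.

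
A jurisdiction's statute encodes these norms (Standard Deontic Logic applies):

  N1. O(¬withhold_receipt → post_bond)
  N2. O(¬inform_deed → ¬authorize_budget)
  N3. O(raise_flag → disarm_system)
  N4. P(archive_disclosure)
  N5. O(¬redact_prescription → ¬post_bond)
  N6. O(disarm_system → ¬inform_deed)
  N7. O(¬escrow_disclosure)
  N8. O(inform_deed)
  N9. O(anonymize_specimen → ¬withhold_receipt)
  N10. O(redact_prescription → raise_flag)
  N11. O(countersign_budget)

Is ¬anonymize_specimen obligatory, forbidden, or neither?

Obligatory

Premise 8 states O(inform_deed) outright.
Premise 6, O(disarm_system → ¬inform_deed), contraposes to O(inform_deed → ¬disarm_system); with O(inform_deed) we get O(¬disarm_system).
Premise 3 is O(raise_flag → disarm_system); contrapositively O(¬disarm_system → ¬raise_flag). Since O(¬disarm_system) holds, K gives O(¬raise_flag).
Premise 10 is O(redact_prescription → raise_flag); contrapositively O(¬raise_flag → ¬redact_prescription). Since O(¬raise_flag) holds, K gives O(¬redact_prescription).
With premise 5, O(¬redact_prescription → ¬post_bond), the K-axiom yields O(¬post_bond).
The contrapositive of premise 1 (O(¬withhold_receipt → post_bond)) is O(¬post_bond → withhold_receipt), and O(¬post_bond) is already established, so O(withhold_receipt).
The contrapositive of premise 9 (O(anonymize_specimen → ¬withhold_receipt)) is O(withhold_receipt → ¬anonymize_specimen), and O(withhold_receipt) is already established, so O(¬anonymize_specimen).
Premises 2, 4, 7, 11 do not contribute to this derivation.
Hence ¬anonymize_specimen is obligatory.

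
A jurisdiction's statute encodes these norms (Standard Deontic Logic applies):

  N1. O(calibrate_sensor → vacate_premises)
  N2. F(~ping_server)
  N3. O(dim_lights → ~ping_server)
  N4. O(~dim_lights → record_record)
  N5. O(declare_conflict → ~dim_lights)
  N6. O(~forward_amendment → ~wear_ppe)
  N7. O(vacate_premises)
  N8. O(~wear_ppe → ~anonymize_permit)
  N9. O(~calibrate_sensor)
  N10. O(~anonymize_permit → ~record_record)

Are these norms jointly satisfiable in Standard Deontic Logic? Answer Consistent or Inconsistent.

Consistent

Premise 1 is O(calibrate_sensor → vacate_premises); even if O(vacate_premises) held, inferring O(calibrate_sensor) would be affirming the consequent — invalid.
So O(calibrate_sensor) is not derivable, and the apparent clash with O(~calibrate_sensor) does not arise.
A world satisfying every obligation exists (e.g. anonymize_permit=true, calibrate_sensor=false, declare_conflict=false, dim_lights=false, forward_amendment=true, ping_server=true, record_record=true, vacate_premises=true, wear_ppe=true); no atom is both obligatory and forbidden, so the set is consistent.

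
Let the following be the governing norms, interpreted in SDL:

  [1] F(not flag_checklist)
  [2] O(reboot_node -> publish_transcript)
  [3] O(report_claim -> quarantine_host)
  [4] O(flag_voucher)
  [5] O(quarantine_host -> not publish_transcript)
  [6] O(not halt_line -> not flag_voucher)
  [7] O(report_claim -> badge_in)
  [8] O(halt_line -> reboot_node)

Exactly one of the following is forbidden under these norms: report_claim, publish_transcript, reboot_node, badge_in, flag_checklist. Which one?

report_claim

From premise 4 we have O(flag_voucher).
The contrapositive of premise 6 (O(not halt_line -> not flag_voucher)) is O(flag_voucher -> halt_line), and O(flag_voucher) is already established, so O(halt_line).
Premise 8 is O(halt_line -> reboot_node); since O(halt_line), deontic closure gives O(reboot_node).
With premise 2, O(reboot_node -> publish_transcript), the K-axiom yields O(publish_transcript).
Premise 5 is O(quarantine_host -> not publish_transcript); contrapositively O(publish_transcript -> not quarantine_host). Since O(publish_transcript) holds, K gives O(not quarantine_host).
The contrapositive of premise 3 (O(report_claim -> quarantine_host)) is O(not quarantine_host -> not report_claim), and O(not quarantine_host) is already established, so O(not report_claim).
So O(not report_claim) holds, i.e. report_claim is forbidden. None of the other listed options is forbidden under the premises.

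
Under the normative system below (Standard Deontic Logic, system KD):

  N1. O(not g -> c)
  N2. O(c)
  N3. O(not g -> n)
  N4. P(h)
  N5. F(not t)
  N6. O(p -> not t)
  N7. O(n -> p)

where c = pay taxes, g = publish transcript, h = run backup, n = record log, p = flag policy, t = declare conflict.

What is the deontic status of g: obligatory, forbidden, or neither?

Premise 5, F(not t), is equivalent to O(t).
The contrapositive of premise 6 (O(p -> not t)) is O(t -> not p), and O(t) is already established, so O(not p).
Premise 7 is O(n -> p); contrapositively O(not p -> not n). Since O(not p) holds, K gives O(not n).
The contrapositive of premise 3 (O(not g -> n)) is O(not n -> g), and O(not n) is already established, so O(g).
Premises 1, 2, 4 do not contribute to this derivation.
Hence g is obligatory.

Obligatory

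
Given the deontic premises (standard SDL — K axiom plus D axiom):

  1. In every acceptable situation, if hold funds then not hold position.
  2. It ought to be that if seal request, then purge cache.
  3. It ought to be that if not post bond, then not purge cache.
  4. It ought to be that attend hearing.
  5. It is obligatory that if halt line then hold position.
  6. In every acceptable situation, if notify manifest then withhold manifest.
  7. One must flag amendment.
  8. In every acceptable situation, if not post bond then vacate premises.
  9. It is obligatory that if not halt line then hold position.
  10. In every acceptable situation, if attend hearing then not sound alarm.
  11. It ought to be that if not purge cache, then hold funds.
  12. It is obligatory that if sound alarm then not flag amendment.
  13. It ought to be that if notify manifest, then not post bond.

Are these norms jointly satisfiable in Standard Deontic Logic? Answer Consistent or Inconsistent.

Premise 12 is O(sound_alarm → ¬flag_amendment), but O(sound_alarm) is not derivable from the premises, so it does not yield O(¬flag_amendment).
So O(¬flag_amendment) is not derivable, and the apparent clash with O(flag_amendment) does not arise.
A world satisfying every obligation exists (e.g. attend_hearing=true, flag_amendment=true, halt_line=false, hold_funds=false, hold_position=true, notify_manifest=false, post_bond=true, purge_cache=true, seal_request=false, sound_alarm=false, vacate_premises=false, withhold_manifest=false); no atom is both obligatory and forbidden, so the set is consistent.

Consistent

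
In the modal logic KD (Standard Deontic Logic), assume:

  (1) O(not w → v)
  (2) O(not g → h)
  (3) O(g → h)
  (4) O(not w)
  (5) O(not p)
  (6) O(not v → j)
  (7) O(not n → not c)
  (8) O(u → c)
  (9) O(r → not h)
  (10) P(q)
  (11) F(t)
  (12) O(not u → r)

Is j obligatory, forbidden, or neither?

Premise 6 is O(not v → j), but O(not v) is not derivable from the premises, so it does not yield O(j).
No premise or chain of K-axiom applications forces O(j), and none forces O(not j). So j is neither obligatory nor forbidden under these norms.

Neither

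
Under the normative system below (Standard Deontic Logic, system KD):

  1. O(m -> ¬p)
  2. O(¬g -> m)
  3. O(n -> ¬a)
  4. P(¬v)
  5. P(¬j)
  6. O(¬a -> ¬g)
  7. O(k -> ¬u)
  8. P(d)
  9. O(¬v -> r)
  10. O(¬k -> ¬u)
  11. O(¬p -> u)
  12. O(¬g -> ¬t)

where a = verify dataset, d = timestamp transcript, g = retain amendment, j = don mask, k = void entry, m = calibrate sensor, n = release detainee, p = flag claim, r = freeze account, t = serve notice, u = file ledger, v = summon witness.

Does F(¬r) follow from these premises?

Premise 9 is O(¬v -> r), but O(¬v) is not derivable from the premises (the permission P(¬v) asserts only ¬O(v), not O(¬v)), so it does not yield O(r).
No other premise forces O(r). An ideal world satisfying every premise can still have ¬r true, so F(¬r) is not derivable.

No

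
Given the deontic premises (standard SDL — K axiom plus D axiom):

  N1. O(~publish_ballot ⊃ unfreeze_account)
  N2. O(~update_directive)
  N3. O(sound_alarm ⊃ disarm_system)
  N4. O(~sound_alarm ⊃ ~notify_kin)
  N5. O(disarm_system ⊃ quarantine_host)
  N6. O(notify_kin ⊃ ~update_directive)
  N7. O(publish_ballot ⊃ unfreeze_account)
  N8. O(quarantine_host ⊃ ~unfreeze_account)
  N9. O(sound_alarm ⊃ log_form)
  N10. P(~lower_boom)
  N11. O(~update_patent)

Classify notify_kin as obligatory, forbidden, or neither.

Forbidden

By case analysis on ~publish_ballot: premise 1 gives O(~publish_ballot ⊃ unfreeze_account) and premise 7 gives O(publish_ballot ⊃ unfreeze_account), so O(unfreeze_account) either way.
The contrapositive of premise 8 (O(quarantine_host ⊃ ~unfreeze_account)) is O(unfreeze_account ⊃ ~quarantine_host), and O(unfreeze_account) is already established, so O(~quarantine_host).
Premise 5, O(disarm_system ⊃ quarantine_host), contraposes to O(~quarantine_host ⊃ ~disarm_system); with O(~quarantine_host) we get O(~disarm_system).
Premise 3 is O(sound_alarm ⊃ disarm_system); contrapositively O(~disarm_system ⊃ ~sound_alarm). Since O(~disarm_system) holds, K gives O(~sound_alarm).
Premise 4 is O(~sound_alarm ⊃ ~notify_kin); since O(~sound_alarm), deontic closure gives O(~notify_kin).
Premises 2, 6, 9, 10, 11 do not contribute to this derivation.
Thus O(~notify_kin), which is F(notify_kin): notify_kin is forbidden.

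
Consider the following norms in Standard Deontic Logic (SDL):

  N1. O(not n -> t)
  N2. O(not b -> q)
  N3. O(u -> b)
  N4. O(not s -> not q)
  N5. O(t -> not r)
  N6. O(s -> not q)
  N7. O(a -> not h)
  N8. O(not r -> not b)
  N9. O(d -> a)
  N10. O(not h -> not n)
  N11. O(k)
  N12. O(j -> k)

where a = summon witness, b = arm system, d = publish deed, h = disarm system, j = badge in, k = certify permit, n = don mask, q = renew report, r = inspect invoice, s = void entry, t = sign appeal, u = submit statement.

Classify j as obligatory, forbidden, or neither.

Neither

Premise 12 is O(j -> k); even if O(k) held, inferring O(j) would be affirming the consequent — invalid.
No premise or chain of K-axiom applications forces O(j), and none forces O(not j). So j is neither obligatory nor forbidden under these norms.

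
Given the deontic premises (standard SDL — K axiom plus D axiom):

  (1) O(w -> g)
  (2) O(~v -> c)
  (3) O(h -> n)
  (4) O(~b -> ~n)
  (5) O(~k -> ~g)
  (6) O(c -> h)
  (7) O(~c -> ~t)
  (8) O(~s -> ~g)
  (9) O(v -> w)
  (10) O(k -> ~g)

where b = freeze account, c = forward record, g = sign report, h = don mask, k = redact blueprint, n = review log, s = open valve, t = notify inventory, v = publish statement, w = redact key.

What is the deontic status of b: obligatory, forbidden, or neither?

Obligatory

Premises 5 and 10 cover both cases: O(~k -> ~g) and O(k -> ~g). Since ~k ∨ k is a tautology, O(~g) follows.
Premise 1, O(w -> g), contraposes to O(~g -> ~w); with O(~g) we get O(~w).
The contrapositive of premise 9 (O(v -> w)) is O(~w -> ~v), and O(~w) is already established, so O(~v).
With premise 2, O(~v -> c), the K-axiom yields O(c).
Premise 6 is O(c -> h); since O(c), deontic closure gives O(h).
Applying K to premise 3 (O(h -> n)) and O(h) yields O(n).
The contrapositive of premise 4 (O(~b -> ~n)) is O(n -> b), and O(n) is already established, so O(b).
Premises 7, 8 do not contribute to this derivation.
Hence b is obligatory.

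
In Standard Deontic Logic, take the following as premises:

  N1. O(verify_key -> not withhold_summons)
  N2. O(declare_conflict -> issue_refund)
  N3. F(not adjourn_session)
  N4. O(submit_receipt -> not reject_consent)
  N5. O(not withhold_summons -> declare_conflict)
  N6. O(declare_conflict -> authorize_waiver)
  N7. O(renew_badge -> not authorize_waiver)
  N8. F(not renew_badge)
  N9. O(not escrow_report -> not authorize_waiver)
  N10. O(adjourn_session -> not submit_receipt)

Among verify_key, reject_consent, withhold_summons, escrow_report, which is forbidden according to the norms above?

F(not renew_badge) at premise 8 means O(renew_badge).
With premise 7, O(renew_badge -> not authorize_waiver), the K-axiom yields O(not authorize_waiver).
Premise 6 is O(declare_conflict -> authorize_waiver); contrapositively O(not authorize_waiver -> not declare_conflict). Since O(not authorize_waiver) holds, K gives O(not declare_conflict).
Premise 5, O(not withhold_summons -> declare_conflict), contraposes to O(not declare_conflict -> withhold_summons); with O(not declare_conflict) we get O(withhold_summons).
The contrapositive of premise 1 (O(verify_key -> not withhold_summons)) is O(withhold_summons -> not verify_key), and O(withhold_summons) is already established, so O(not verify_key).
So O(not verify_key) holds, i.e. verify_key is forbidden. None of the other listed options is forbidden under the premises.

verify_key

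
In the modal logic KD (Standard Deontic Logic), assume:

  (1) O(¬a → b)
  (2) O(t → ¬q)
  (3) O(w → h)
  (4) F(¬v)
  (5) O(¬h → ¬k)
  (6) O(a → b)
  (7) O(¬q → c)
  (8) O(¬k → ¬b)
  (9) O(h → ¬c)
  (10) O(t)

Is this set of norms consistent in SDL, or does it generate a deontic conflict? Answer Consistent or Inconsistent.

Inconsistent

Premises 6 and 1 are O(a → b) and O(¬a → b); every ideal world satisfies a or ¬a, so in either case b holds — hence O(b).
Premise 8 is O(¬k → ¬b); contrapositively O(b → k). Since O(b) holds, K gives O(k).
Premise 5, O(¬h → ¬k), contraposes to O(k → h); with O(k) we get O(h).
From O(h) and premise 9, O(h → ¬c), we obtain O(¬c).
The contrapositive of premise 7 (O(¬q → c)) is O(¬c → q), and O(¬c) is already established, so O(q).
Premise 2, O(t → ¬q), contraposes to O(q → ¬t); with O(q) we get O(¬t).
However, premise 10 gives O(t).
We now have both O(¬t) and O(t) — t is simultaneously obligatory and forbidden, violating the D-axiom.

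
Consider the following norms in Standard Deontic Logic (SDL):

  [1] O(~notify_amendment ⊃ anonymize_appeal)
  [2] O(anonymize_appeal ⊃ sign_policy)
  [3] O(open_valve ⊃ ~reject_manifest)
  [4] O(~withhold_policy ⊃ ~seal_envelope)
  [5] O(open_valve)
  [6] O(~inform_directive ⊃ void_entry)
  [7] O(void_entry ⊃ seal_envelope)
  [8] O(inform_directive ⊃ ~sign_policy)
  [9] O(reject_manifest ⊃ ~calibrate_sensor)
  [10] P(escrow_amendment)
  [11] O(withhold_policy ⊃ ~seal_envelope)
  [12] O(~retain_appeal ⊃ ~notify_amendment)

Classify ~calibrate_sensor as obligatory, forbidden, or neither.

Neither

Premise 9 is O(reject_manifest ⊃ ~calibrate_sensor), but O(reject_manifest) is not derivable from the premises, so it does not yield O(~calibrate_sensor).
No premise or chain of K-axiom applications forces O(~calibrate_sensor), and none forces O(calibrate_sensor). So ~calibrate_sensor is neither obligatory nor forbidden under these norms.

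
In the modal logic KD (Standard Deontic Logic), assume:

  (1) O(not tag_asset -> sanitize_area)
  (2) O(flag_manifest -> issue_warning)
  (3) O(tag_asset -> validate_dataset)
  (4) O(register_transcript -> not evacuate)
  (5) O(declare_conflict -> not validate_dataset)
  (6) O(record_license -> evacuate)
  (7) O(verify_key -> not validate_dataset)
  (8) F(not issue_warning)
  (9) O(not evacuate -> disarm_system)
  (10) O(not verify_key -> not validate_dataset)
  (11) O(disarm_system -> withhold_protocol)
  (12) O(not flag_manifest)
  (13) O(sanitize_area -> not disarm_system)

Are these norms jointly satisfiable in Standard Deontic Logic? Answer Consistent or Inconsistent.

Consistent

Premise 2 is O(flag_manifest -> issue_warning); even if O(issue_warning) held, inferring O(flag_manifest) would be affirming the consequent — invalid.
So O(flag_manifest) is not derivable, and the apparent clash with O(not flag_manifest) does not arise.
A world satisfying every obligation exists (e.g. declare_conflict=false, disarm_system=false, evacuate=true, flag_manifest=false, issue_warning=true, record_license=false, register_transcript=false, sanitize_area=true, tag_asset=false, validate_dataset=false, verify_key=false, withhold_protocol=false); no atom is both obligatory and forbidden, so the set is consistent.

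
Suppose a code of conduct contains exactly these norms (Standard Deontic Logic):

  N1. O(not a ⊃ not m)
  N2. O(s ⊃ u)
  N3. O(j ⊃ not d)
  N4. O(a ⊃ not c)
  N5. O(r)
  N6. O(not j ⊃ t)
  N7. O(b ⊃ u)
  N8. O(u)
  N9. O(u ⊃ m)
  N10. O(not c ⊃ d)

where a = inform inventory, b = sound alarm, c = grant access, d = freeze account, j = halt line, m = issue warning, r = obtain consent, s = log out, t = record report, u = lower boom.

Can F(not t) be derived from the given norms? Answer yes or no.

Premise 8 states O(u) outright.
From O(u) and premise 9, O(u ⊃ m), we obtain O(m).
Premise 1, O(not a ⊃ not m), contraposes to O(m ⊃ a); with O(m) we get O(a).
Applying K to premise 4 (O(a ⊃ not c)) and O(a) yields O(not c).
With premise 10, O(not c ⊃ d), the K-axiom yields O(d).
Premise 3 is O(j ⊃ not d); contrapositively O(d ⊃ not j). Since O(d) holds, K gives O(not j).
Premise 6 is O(not j ⊃ t); since O(not j), deontic closure gives O(t).
Premises 2, 5, 7 do not contribute to this derivation.
So O(t) holds, i.e. F(not t). The claim follows.

Yes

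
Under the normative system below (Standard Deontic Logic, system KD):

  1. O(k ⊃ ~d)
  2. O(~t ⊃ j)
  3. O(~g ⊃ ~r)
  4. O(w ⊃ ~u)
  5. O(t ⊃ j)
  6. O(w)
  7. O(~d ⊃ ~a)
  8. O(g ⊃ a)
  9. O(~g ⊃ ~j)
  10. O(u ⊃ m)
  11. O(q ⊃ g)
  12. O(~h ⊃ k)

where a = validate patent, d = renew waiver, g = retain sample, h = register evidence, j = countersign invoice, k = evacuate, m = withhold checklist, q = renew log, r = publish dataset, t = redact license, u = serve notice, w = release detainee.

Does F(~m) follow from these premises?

Premise 10 is O(u ⊃ m), but O(u) is not derivable from the premises, so it does not yield O(m).
No other premise forces O(m). An ideal world satisfying every premise can still have ~m true, so F(~m) is not derivable.

No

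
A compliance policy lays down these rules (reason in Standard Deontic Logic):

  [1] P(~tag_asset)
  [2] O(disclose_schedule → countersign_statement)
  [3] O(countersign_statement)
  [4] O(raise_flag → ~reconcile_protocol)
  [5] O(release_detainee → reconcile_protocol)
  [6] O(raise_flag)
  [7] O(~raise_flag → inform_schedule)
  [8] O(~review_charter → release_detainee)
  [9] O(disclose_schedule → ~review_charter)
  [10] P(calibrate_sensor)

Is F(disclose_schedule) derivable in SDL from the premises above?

Premise 6 states O(raise_flag) outright.
Applying K to premise 4 (O(raise_flag → ~reconcile_protocol)) and O(raise_flag) yields O(~reconcile_protocol).
Premise 5, O(release_detainee → reconcile_protocol), contraposes to O(~reconcile_protocol → ~release_detainee); with O(~reconcile_protocol) we get O(~release_detainee).
The contrapositive of premise 8 (O(~review_charter → release_detainee)) is O(~release_detainee → review_charter), and O(~release_detainee) is already established, so O(review_charter).
The contrapositive of premise 9 (O(disclose_schedule → ~review_charter)) is O(review_charter → ~disclose_schedule), and O(review_charter) is already established, so O(~disclose_schedule).
Premises 1, 2, 3, 7, 10 do not contribute to this derivation.
So O(~disclose_schedule) holds, i.e. F(disclose_schedule). The claim follows.

Yes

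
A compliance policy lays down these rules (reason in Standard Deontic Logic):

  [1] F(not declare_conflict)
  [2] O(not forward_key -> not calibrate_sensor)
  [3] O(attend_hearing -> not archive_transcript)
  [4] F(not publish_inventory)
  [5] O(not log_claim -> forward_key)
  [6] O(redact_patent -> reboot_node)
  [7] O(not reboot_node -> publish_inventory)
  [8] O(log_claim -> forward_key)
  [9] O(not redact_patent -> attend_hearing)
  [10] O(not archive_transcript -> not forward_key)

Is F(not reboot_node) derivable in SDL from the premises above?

Yes

Premises 5 and 8 cover both cases: O(not log_claim -> forward_key) and O(log_claim -> forward_key). Since not log_claim ∨ log_claim is a tautology, O(forward_key) follows.
Premise 10, O(not archive_transcript -> not forward_key), contraposes to O(forward_key -> archive_transcript); with O(forward_key) we get O(archive_transcript).
Premise 3 is O(attend_hearing -> not archive_transcript); contrapositively O(archive_transcript -> not attend_hearing). Since O(archive_transcript) holds, K gives O(not attend_hearing).
Premise 9 is O(not redact_patent -> attend_hearing); contrapositively O(not attend_hearing -> redact_patent). Since O(not attend_hearing) holds, K gives O(redact_patent).
From O(redact_patent) and premise 6, O(redact_patent -> reboot_node), we obtain O(reboot_node).
Premises 1, 2, 4, 7 do not contribute to this derivation.
So O(reboot_node) holds, i.e. F(not reboot_node). The claim follows.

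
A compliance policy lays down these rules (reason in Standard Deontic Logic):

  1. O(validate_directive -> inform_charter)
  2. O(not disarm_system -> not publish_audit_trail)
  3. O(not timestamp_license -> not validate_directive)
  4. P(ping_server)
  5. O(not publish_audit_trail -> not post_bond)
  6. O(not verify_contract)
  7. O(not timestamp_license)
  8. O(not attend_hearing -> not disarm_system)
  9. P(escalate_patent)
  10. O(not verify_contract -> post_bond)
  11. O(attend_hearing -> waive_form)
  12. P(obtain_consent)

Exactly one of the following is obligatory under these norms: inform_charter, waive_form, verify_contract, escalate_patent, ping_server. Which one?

Premise 6 gives O(not verify_contract).
Applying K to premise 10 (O(not verify_contract -> post_bond)) and O(not verify_contract) yields O(post_bond).
Premise 5, O(not publish_audit_trail -> not post_bond), contraposes to O(post_bond -> publish_audit_trail); with O(post_bond) we get O(publish_audit_trail).
Premise 2, O(not disarm_system -> not publish_audit_trail), contraposes to O(publish_audit_trail -> disarm_system); with O(publish_audit_trail) we get O(disarm_system).
Premise 8 is O(not attend_hearing -> not disarm_system); contrapositively O(disarm_system -> attend_hearing). Since O(disarm_system) holds, K gives O(attend_hearing).
With premise 11, O(attend_hearing -> waive_form), the K-axiom yields O(waive_form).
So O(waive_form) holds — waive_form is obligatory. None of the other listed options is made obligatory by any chain of premises.

waive_form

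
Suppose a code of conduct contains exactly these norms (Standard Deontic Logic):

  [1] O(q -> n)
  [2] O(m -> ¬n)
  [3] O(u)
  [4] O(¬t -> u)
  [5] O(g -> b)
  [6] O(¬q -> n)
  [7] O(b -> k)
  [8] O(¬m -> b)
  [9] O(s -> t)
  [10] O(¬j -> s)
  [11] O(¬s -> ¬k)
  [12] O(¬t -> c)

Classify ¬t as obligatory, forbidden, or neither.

Premises 1 and 6 cover both cases: O(q -> n) and O(¬q -> n). Since q ∨ ¬q is a tautology, O(n) follows.
Premise 2, O(m -> ¬n), contraposes to O(n -> ¬m); with O(n) we get O(¬m).
With premise 8, O(¬m -> b), the K-axiom yields O(b).
Applying K to premise 7 (O(b -> k)) and O(b) yields O(k).
Premise 11 is O(¬s -> ¬k); contrapositively O(k -> s). Since O(k) holds, K gives O(s).
Applying K to premise 9 (O(s -> t)) and O(s) yields O(t).
Premises 3, 4, 5, 10, 12 do not contribute to this derivation.
Thus O(t), which is F(¬t): ¬t is forbidden.

Forbidden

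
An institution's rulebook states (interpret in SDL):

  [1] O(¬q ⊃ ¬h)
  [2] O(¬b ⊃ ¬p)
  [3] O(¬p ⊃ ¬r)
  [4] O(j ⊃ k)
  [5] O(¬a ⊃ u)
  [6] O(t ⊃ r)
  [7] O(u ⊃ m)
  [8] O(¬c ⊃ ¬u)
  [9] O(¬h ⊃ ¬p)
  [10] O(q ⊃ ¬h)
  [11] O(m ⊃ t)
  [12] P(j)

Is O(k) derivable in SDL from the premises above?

No

Premise 4 is O(j ⊃ k), but O(j) is not derivable from the premises (the permission P(j) asserts only ¬O(¬j), not O(j)), so it does not yield O(k).
No other premise forces O(k). An ideal world satisfying every premise can still have k false, so O(k) is not derivable.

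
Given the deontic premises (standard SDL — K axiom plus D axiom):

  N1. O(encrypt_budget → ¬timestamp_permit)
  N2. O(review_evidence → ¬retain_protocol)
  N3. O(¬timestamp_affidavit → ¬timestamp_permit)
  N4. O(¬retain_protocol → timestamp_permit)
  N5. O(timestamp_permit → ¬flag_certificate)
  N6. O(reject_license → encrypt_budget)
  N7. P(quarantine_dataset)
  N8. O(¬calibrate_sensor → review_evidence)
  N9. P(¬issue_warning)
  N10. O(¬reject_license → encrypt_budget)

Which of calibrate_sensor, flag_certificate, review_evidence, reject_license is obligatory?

Premises 6 and 10 cover both cases: O(reject_license → encrypt_budget) and O(¬reject_license → encrypt_budget). Since reject_license ∨ ¬reject_license is a tautology, O(encrypt_budget) follows.
With premise 1, O(encrypt_budget → ¬timestamp_permit), the K-axiom yields O(¬timestamp_permit).
Premise 4, O(¬retain_protocol → timestamp_permit), contraposes to O(¬timestamp_permit → retain_protocol); with O(¬timestamp_permit) we get O(retain_protocol).
The contrapositive of premise 2 (O(review_evidence → ¬retain_protocol)) is O(retain_protocol → ¬review_evidence), and O(retain_protocol) is already established, so O(¬review_evidence).
Premise 8 is O(¬calibrate_sensor → review_evidence); contrapositively O(¬review_evidence → calibrate_sensor). Since O(¬review_evidence) holds, K gives O(calibrate_sensor).
So O(calibrate_sensor) holds — calibrate_sensor is obligatory. None of the other listed options is made obligatory by any chain of premises.

calibrate_sensor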